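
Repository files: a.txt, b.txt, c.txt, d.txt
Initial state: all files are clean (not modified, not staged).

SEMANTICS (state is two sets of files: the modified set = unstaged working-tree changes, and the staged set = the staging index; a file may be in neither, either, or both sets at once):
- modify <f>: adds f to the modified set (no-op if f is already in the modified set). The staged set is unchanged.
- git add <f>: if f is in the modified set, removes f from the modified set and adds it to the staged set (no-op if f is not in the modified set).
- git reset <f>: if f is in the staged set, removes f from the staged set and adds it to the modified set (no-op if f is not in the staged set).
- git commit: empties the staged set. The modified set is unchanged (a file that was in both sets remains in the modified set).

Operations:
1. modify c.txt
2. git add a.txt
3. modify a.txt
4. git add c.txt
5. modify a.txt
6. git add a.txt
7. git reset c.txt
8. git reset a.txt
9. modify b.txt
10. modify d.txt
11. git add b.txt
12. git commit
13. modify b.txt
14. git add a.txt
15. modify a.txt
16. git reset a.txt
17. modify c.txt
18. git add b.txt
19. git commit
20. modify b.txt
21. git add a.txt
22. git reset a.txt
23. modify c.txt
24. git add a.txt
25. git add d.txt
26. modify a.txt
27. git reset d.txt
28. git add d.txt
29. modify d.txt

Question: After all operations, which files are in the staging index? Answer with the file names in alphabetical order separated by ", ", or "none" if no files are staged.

After op 1 (modify c.txt): modified={c.txt} staged={none}
After op 2 (git add a.txt): modified={c.txt} staged={none}
After op 3 (modify a.txt): modified={a.txt, c.txt} staged={none}
After op 4 (git add c.txt): modified={a.txt} staged={c.txt}
After op 5 (modify a.txt): modified={a.txt} staged={c.txt}
After op 6 (git add a.txt): modified={none} staged={a.txt, c.txt}
After op 7 (git reset c.txt): modified={c.txt} staged={a.txt}
After op 8 (git reset a.txt): modified={a.txt, c.txt} staged={none}
After op 9 (modify b.txt): modified={a.txt, b.txt, c.txt} staged={none}
After op 10 (modify d.txt): modified={a.txt, b.txt, c.txt, d.txt} staged={none}
After op 11 (git add b.txt): modified={a.txt, c.txt, d.txt} staged={b.txt}
After op 12 (git commit): modified={a.txt, c.txt, d.txt} staged={none}
After op 13 (modify b.txt): modified={a.txt, b.txt, c.txt, d.txt} staged={none}
After op 14 (git add a.txt): modified={b.txt, c.txt, d.txt} staged={a.txt}
After op 15 (modify a.txt): modified={a.txt, b.txt, c.txt, d.txt} staged={a.txt}
After op 16 (git reset a.txt): modified={a.txt, b.txt, c.txt, d.txt} staged={none}
After op 17 (modify c.txt): modified={a.txt, b.txt, c.txt, d.txt} staged={none}
After op 18 (git add b.txt): modified={a.txt, c.txt, d.txt} staged={b.txt}
After op 19 (git commit): modified={a.txt, c.txt, d.txt} staged={none}
After op 20 (modify b.txt): modified={a.txt, b.txt, c.txt, d.txt} staged={none}
After op 21 (git add a.txt): modified={b.txt, c.txt, d.txt} staged={a.txt}
After op 22 (git reset a.txt): modified={a.txt, b.txt, c.txt, d.txt} staged={none}
After op 23 (modify c.txt): modified={a.txt, b.txt, c.txt, d.txt} staged={none}
After op 24 (git add a.txt): modified={b.txt, c.txt, d.txt} staged={a.txt}
After op 25 (git add d.txt): modified={b.txt, c.txt} staged={a.txt, d.txt}
After op 26 (modify a.txt): modified={a.txt, b.txt, c.txt} staged={a.txt, d.txt}
After op 27 (git reset d.txt): modified={a.txt, b.txt, c.txt, d.txt} staged={a.txt}
After op 28 (git add d.txt): modified={a.txt, b.txt, c.txt} staged={a.txt, d.txt}
After op 29 (modify d.txt): modified={a.txt, b.txt, c.txt, d.txt} staged={a.txt, d.txt}

Answer: a.txt, d.txt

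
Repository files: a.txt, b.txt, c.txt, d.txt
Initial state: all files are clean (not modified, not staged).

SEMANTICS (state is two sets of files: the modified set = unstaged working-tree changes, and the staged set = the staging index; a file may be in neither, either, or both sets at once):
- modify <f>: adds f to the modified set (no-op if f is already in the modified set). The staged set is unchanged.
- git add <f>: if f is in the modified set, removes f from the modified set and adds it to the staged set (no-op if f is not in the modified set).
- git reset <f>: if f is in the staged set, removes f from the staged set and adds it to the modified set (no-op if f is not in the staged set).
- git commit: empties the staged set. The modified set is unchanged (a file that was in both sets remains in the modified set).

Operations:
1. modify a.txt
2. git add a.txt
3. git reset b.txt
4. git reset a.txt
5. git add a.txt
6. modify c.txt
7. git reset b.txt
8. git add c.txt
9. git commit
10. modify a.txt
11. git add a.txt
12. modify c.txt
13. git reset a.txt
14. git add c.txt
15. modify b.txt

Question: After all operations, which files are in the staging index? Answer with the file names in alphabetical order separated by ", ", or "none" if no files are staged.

Answer: c.txt

Derivation:
After op 1 (modify a.txt): modified={a.txt} staged={none}
After op 2 (git add a.txt): modified={none} staged={a.txt}
After op 3 (git reset b.txt): modified={none} staged={a.txt}
After op 4 (git reset a.txt): modified={a.txt} staged={none}
After op 5 (git add a.txt): modified={none} staged={a.txt}
After op 6 (modify c.txt): modified={c.txt} staged={a.txt}
After op 7 (git reset b.txt): modified={c.txt} staged={a.txt}
After op 8 (git add c.txt): modified={none} staged={a.txt, c.txt}
After op 9 (git commit): modified={none} staged={none}
After op 10 (modify a.txt): modified={a.txt} staged={none}
After op 11 (git add a.txt): modified={none} staged={a.txt}
After op 12 (modify c.txt): modified={c.txt} staged={a.txt}
After op 13 (git reset a.txt): modified={a.txt, c.txt} staged={none}
After op 14 (git add c.txt): modified={a.txt} staged={c.txt}
After op 15 (modify b.txt): modified={a.txt, b.txt} staged={c.txt}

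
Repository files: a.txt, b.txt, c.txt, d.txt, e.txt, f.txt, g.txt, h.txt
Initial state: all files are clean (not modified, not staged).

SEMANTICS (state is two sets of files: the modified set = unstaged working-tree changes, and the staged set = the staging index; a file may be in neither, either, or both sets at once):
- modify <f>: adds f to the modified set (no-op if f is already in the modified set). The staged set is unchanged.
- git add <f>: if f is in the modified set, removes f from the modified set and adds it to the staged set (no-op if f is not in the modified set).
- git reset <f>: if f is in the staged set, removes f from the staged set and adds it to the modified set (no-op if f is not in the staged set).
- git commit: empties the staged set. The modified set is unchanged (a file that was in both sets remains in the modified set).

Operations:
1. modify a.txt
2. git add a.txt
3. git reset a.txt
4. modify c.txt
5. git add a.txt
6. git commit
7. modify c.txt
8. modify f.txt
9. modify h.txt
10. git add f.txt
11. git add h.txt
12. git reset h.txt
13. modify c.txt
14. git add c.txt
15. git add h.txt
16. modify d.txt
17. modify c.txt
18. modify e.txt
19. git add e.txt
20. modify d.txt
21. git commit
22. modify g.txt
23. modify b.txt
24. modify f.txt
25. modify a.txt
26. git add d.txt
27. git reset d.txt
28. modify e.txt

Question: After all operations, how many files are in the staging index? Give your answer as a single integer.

Answer: 0

Derivation:
After op 1 (modify a.txt): modified={a.txt} staged={none}
After op 2 (git add a.txt): modified={none} staged={a.txt}
After op 3 (git reset a.txt): modified={a.txt} staged={none}
After op 4 (modify c.txt): modified={a.txt, c.txt} staged={none}
After op 5 (git add a.txt): modified={c.txt} staged={a.txt}
After op 6 (git commit): modified={c.txt} staged={none}
After op 7 (modify c.txt): modified={c.txt} staged={none}
After op 8 (modify f.txt): modified={c.txt, f.txt} staged={none}
After op 9 (modify h.txt): modified={c.txt, f.txt, h.txt} staged={none}
After op 10 (git add f.txt): modified={c.txt, h.txt} staged={f.txt}
After op 11 (git add h.txt): modified={c.txt} staged={f.txt, h.txt}
After op 12 (git reset h.txt): modified={c.txt, h.txt} staged={f.txt}
After op 13 (modify c.txt): modified={c.txt, h.txt} staged={f.txt}
After op 14 (git add c.txt): modified={h.txt} staged={c.txt, f.txt}
After op 15 (git add h.txt): modified={none} staged={c.txt, f.txt, h.txt}
After op 16 (modify d.txt): modified={d.txt} staged={c.txt, f.txt, h.txt}
After op 17 (modify c.txt): modified={c.txt, d.txt} staged={c.txt, f.txt, h.txt}
After op 18 (modify e.txt): modified={c.txt, d.txt, e.txt} staged={c.txt, f.txt, h.txt}
After op 19 (git add e.txt): modified={c.txt, d.txt} staged={c.txt, e.txt, f.txt, h.txt}
After op 20 (modify d.txt): modified={c.txt, d.txt} staged={c.txt, e.txt, f.txt, h.txt}
After op 21 (git commit): modified={c.txt, d.txt} staged={none}
After op 22 (modify g.txt): modified={c.txt, d.txt, g.txt} staged={none}
After op 23 (modify b.txt): modified={b.txt, c.txt, d.txt, g.txt} staged={none}
After op 24 (modify f.txt): modified={b.txt, c.txt, d.txt, f.txt, g.txt} staged={none}
After op 25 (modify a.txt): modified={a.txt, b.txt, c.txt, d.txt, f.txt, g.txt} staged={none}
After op 26 (git add d.txt): modified={a.txt, b.txt, c.txt, f.txt, g.txt} staged={d.txt}
After op 27 (git reset d.txt): modified={a.txt, b.txt, c.txt, d.txt, f.txt, g.txt} staged={none}
After op 28 (modify e.txt): modified={a.txt, b.txt, c.txt, d.txt, e.txt, f.txt, g.txt} staged={none}
Final staged set: {none} -> count=0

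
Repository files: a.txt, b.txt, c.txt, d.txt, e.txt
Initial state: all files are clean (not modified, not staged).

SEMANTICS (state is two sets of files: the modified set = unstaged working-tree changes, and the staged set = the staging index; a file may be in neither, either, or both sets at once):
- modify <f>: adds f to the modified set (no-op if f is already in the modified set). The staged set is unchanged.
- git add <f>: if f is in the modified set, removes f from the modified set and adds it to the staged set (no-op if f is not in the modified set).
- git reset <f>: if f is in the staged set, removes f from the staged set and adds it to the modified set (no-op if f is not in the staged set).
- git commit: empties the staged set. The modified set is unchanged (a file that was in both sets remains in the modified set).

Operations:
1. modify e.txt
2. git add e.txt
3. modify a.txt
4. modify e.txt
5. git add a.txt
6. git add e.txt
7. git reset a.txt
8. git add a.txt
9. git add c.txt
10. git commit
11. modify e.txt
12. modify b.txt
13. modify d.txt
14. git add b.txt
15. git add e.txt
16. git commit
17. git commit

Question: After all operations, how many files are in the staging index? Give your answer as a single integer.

After op 1 (modify e.txt): modified={e.txt} staged={none}
After op 2 (git add e.txt): modified={none} staged={e.txt}
After op 3 (modify a.txt): modified={a.txt} staged={e.txt}
After op 4 (modify e.txt): modified={a.txt, e.txt} staged={e.txt}
After op 5 (git add a.txt): modified={e.txt} staged={a.txt, e.txt}
After op 6 (git add e.txt): modified={none} staged={a.txt, e.txt}
After op 7 (git reset a.txt): modified={a.txt} staged={e.txt}
After op 8 (git add a.txt): modified={none} staged={a.txt, e.txt}
After op 9 (git add c.txt): modified={none} staged={a.txt, e.txt}
After op 10 (git commit): modified={none} staged={none}
After op 11 (modify e.txt): modified={e.txt} staged={none}
After op 12 (modify b.txt): modified={b.txt, e.txt} staged={none}
After op 13 (modify d.txt): modified={b.txt, d.txt, e.txt} staged={none}
After op 14 (git add b.txt): modified={d.txt, e.txt} staged={b.txt}
After op 15 (git add e.txt): modified={d.txt} staged={b.txt, e.txt}
After op 16 (git commit): modified={d.txt} staged={none}
After op 17 (git commit): modified={d.txt} staged={none}
Final staged set: {none} -> count=0

Answer: 0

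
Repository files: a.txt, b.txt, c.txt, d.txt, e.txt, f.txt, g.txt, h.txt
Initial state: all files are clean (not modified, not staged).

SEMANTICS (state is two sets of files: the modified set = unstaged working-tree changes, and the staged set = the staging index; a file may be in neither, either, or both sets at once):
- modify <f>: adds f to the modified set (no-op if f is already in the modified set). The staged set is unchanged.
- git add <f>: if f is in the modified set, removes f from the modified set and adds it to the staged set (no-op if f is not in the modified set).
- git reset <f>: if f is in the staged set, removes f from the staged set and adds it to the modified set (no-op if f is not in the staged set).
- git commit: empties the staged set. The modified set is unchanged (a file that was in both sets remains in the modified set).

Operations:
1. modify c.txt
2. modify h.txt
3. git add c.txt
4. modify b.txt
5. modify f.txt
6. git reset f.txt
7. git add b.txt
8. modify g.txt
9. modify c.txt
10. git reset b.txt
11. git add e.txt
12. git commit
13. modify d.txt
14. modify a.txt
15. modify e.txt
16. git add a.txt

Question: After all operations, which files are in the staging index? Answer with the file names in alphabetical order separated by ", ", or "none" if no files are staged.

After op 1 (modify c.txt): modified={c.txt} staged={none}
After op 2 (modify h.txt): modified={c.txt, h.txt} staged={none}
After op 3 (git add c.txt): modified={h.txt} staged={c.txt}
After op 4 (modify b.txt): modified={b.txt, h.txt} staged={c.txt}
After op 5 (modify f.txt): modified={b.txt, f.txt, h.txt} staged={c.txt}
After op 6 (git reset f.txt): modified={b.txt, f.txt, h.txt} staged={c.txt}
After op 7 (git add b.txt): modified={f.txt, h.txt} staged={b.txt, c.txt}
After op 8 (modify g.txt): modified={f.txt, g.txt, h.txt} staged={b.txt, c.txt}
After op 9 (modify c.txt): modified={c.txt, f.txt, g.txt, h.txt} staged={b.txt, c.txt}
After op 10 (git reset b.txt): modified={b.txt, c.txt, f.txt, g.txt, h.txt} staged={c.txt}
After op 11 (git add e.txt): modified={b.txt, c.txt, f.txt, g.txt, h.txt} staged={c.txt}
After op 12 (git commit): modified={b.txt, c.txt, f.txt, g.txt, h.txt} staged={none}
After op 13 (modify d.txt): modified={b.txt, c.txt, d.txt, f.txt, g.txt, h.txt} staged={none}
After op 14 (modify a.txt): modified={a.txt, b.txt, c.txt, d.txt, f.txt, g.txt, h.txt} staged={none}
After op 15 (modify e.txt): modified={a.txt, b.txt, c.txt, d.txt, e.txt, f.txt, g.txt, h.txt} staged={none}
After op 16 (git add a.txt): modified={b.txt, c.txt, d.txt, e.txt, f.txt, g.txt, h.txt} staged={a.txt}

Answer: a.txt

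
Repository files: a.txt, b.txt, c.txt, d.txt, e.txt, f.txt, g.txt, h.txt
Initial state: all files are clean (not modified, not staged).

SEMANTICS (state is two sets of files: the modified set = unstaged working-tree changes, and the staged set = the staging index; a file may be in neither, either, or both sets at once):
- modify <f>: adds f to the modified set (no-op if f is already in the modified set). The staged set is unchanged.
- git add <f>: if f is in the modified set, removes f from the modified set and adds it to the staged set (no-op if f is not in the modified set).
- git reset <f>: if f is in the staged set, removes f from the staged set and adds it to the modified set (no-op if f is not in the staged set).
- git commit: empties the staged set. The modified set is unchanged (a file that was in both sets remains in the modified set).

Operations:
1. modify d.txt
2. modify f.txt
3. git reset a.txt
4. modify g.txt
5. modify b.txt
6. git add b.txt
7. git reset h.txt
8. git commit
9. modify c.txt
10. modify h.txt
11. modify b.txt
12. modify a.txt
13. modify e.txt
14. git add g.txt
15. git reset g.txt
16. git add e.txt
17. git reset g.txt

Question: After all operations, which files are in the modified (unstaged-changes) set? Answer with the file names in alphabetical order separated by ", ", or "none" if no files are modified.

After op 1 (modify d.txt): modified={d.txt} staged={none}
After op 2 (modify f.txt): modified={d.txt, f.txt} staged={none}
After op 3 (git reset a.txt): modified={d.txt, f.txt} staged={none}
After op 4 (modify g.txt): modified={d.txt, f.txt, g.txt} staged={none}
After op 5 (modify b.txt): modified={b.txt, d.txt, f.txt, g.txt} staged={none}
After op 6 (git add b.txt): modified={d.txt, f.txt, g.txt} staged={b.txt}
After op 7 (git reset h.txt): modified={d.txt, f.txt, g.txt} staged={b.txt}
After op 8 (git commit): modified={d.txt, f.txt, g.txt} staged={none}
After op 9 (modify c.txt): modified={c.txt, d.txt, f.txt, g.txt} staged={none}
After op 10 (modify h.txt): modified={c.txt, d.txt, f.txt, g.txt, h.txt} staged={none}
After op 11 (modify b.txt): modified={b.txt, c.txt, d.txt, f.txt, g.txt, h.txt} staged={none}
After op 12 (modify a.txt): modified={a.txt, b.txt, c.txt, d.txt, f.txt, g.txt, h.txt} staged={none}
After op 13 (modify e.txt): modified={a.txt, b.txt, c.txt, d.txt, e.txt, f.txt, g.txt, h.txt} staged={none}
After op 14 (git add g.txt): modified={a.txt, b.txt, c.txt, d.txt, e.txt, f.txt, h.txt} staged={g.txt}
After op 15 (git reset g.txt): modified={a.txt, b.txt, c.txt, d.txt, e.txt, f.txt, g.txt, h.txt} staged={none}
After op 16 (git add e.txt): modified={a.txt, b.txt, c.txt, d.txt, f.txt, g.txt, h.txt} staged={e.txt}
After op 17 (git reset g.txt): modified={a.txt, b.txt, c.txt, d.txt, f.txt, g.txt, h.txt} staged={e.txt}

Answer: a.txt, b.txt, c.txt, d.txt, f.txt, g.txt, h.txt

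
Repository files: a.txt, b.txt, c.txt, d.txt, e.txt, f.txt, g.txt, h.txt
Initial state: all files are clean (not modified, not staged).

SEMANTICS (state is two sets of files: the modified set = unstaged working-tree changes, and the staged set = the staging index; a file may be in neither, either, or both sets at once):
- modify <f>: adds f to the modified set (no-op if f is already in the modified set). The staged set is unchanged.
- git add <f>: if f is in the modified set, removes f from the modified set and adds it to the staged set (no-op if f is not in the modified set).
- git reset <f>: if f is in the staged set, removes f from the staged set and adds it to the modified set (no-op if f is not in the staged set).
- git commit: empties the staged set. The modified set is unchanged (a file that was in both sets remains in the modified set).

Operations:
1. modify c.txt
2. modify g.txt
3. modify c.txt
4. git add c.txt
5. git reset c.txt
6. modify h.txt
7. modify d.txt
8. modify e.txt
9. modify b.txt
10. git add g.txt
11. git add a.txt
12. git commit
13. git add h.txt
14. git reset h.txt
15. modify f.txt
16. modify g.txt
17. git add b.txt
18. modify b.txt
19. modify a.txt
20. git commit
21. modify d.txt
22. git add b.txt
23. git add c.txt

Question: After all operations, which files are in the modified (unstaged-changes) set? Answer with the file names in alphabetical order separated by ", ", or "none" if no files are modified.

Answer: a.txt, d.txt, e.txt, f.txt, g.txt, h.txt

Derivation:
After op 1 (modify c.txt): modified={c.txt} staged={none}
After op 2 (modify g.txt): modified={c.txt, g.txt} staged={none}
After op 3 (modify c.txt): modified={c.txt, g.txt} staged={none}
After op 4 (git add c.txt): modified={g.txt} staged={c.txt}
After op 5 (git reset c.txt): modified={c.txt, g.txt} staged={none}
After op 6 (modify h.txt): modified={c.txt, g.txt, h.txt} staged={none}
After op 7 (modify d.txt): modified={c.txt, d.txt, g.txt, h.txt} staged={none}
After op 8 (modify e.txt): modified={c.txt, d.txt, e.txt, g.txt, h.txt} staged={none}
After op 9 (modify b.txt): modified={b.txt, c.txt, d.txt, e.txt, g.txt, h.txt} staged={none}
After op 10 (git add g.txt): modified={b.txt, c.txt, d.txt, e.txt, h.txt} staged={g.txt}
After op 11 (git add a.txt): modified={b.txt, c.txt, d.txt, e.txt, h.txt} staged={g.txt}
After op 12 (git commit): modified={b.txt, c.txt, d.txt, e.txt, h.txt} staged={none}
After op 13 (git add h.txt): modified={b.txt, c.txt, d.txt, e.txt} staged={h.txt}
After op 14 (git reset h.txt): modified={b.txt, c.txt, d.txt, e.txt, h.txt} staged={none}
After op 15 (modify f.txt): modified={b.txt, c.txt, d.txt, e.txt, f.txt, h.txt} staged={none}
After op 16 (modify g.txt): modified={b.txt, c.txt, d.txt, e.txt, f.txt, g.txt, h.txt} staged={none}
After op 17 (git add b.txt): modified={c.txt, d.txt, e.txt, f.txt, g.txt, h.txt} staged={b.txt}
After op 18 (modify b.txt): modified={b.txt, c.txt, d.txt, e.txt, f.txt, g.txt, h.txt} staged={b.txt}
After op 19 (modify a.txt): modified={a.txt, b.txt, c.txt, d.txt, e.txt, f.txt, g.txt, h.txt} staged={b.txt}
After op 20 (git commit): modified={a.txt, b.txt, c.txt, d.txt, e.txt, f.txt, g.txt, h.txt} staged={none}
After op 21 (modify d.txt): modified={a.txt, b.txt, c.txt, d.txt, e.txt, f.txt, g.txt, h.txt} staged={none}
After op 22 (git add b.txt): modified={a.txt, c.txt, d.txt, e.txt, f.txt, g.txt, h.txt} staged={b.txt}
After op 23 (git add c.txt): modified={a.txt, d.txt, e.txt, f.txt, g.txt, h.txt} staged={b.txt, c.txt}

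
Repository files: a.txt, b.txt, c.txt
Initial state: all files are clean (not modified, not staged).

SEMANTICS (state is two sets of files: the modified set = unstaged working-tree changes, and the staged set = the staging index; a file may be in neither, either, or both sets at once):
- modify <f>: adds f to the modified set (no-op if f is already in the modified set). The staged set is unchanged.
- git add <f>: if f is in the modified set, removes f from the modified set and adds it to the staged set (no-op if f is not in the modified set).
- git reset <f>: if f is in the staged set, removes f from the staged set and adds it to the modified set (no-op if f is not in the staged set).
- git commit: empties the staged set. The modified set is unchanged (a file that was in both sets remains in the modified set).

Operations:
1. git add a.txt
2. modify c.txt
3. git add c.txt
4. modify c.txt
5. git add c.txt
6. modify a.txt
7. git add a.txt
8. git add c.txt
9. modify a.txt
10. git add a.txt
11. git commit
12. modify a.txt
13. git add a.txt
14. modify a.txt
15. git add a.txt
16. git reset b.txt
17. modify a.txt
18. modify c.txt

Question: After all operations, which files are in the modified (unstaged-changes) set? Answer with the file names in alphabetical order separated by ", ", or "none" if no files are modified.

After op 1 (git add a.txt): modified={none} staged={none}
After op 2 (modify c.txt): modified={c.txt} staged={none}
After op 3 (git add c.txt): modified={none} staged={c.txt}
After op 4 (modify c.txt): modified={c.txt} staged={c.txt}
After op 5 (git add c.txt): modified={none} staged={c.txt}
After op 6 (modify a.txt): modified={a.txt} staged={c.txt}
After op 7 (git add a.txt): modified={none} staged={a.txt, c.txt}
After op 8 (git add c.txt): modified={none} staged={a.txt, c.txt}
After op 9 (modify a.txt): modified={a.txt} staged={a.txt, c.txt}
After op 10 (git add a.txt): modified={none} staged={a.txt, c.txt}
After op 11 (git commit): modified={none} staged={none}
After op 12 (modify a.txt): modified={a.txt} staged={none}
After op 13 (git add a.txt): modified={none} staged={a.txt}
After op 14 (modify a.txt): modified={a.txt} staged={a.txt}
After op 15 (git add a.txt): modified={none} staged={a.txt}
After op 16 (git reset b.txt): modified={none} staged={a.txt}
After op 17 (modify a.txt): modified={a.txt} staged={a.txt}
After op 18 (modify c.txt): modified={a.txt, c.txt} staged={a.txt}

Answer: a.txt, c.txt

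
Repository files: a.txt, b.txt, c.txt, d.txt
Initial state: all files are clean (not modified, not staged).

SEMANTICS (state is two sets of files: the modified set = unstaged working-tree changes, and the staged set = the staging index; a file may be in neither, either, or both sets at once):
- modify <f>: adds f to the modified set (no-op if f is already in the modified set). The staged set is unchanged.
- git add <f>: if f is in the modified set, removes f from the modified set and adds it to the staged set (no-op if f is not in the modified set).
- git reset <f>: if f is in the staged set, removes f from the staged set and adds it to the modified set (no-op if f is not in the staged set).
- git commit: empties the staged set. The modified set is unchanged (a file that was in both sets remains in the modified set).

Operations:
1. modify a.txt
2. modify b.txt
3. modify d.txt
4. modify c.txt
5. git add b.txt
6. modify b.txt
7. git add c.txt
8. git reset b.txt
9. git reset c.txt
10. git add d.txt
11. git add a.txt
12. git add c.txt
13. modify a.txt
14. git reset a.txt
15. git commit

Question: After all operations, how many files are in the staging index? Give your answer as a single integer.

After op 1 (modify a.txt): modified={a.txt} staged={none}
After op 2 (modify b.txt): modified={a.txt, b.txt} staged={none}
After op 3 (modify d.txt): modified={a.txt, b.txt, d.txt} staged={none}
After op 4 (modify c.txt): modified={a.txt, b.txt, c.txt, d.txt} staged={none}
After op 5 (git add b.txt): modified={a.txt, c.txt, d.txt} staged={b.txt}
After op 6 (modify b.txt): modified={a.txt, b.txt, c.txt, d.txt} staged={b.txt}
After op 7 (git add c.txt): modified={a.txt, b.txt, d.txt} staged={b.txt, c.txt}
After op 8 (git reset b.txt): modified={a.txt, b.txt, d.txt} staged={c.txt}
After op 9 (git reset c.txt): modified={a.txt, b.txt, c.txt, d.txt} staged={none}
After op 10 (git add d.txt): modified={a.txt, b.txt, c.txt} staged={d.txt}
After op 11 (git add a.txt): modified={b.txt, c.txt} staged={a.txt, d.txt}
After op 12 (git add c.txt): modified={b.txt} staged={a.txt, c.txt, d.txt}
After op 13 (modify a.txt): modified={a.txt, b.txt} staged={a.txt, c.txt, d.txt}
After op 14 (git reset a.txt): modified={a.txt, b.txt} staged={c.txt, d.txt}
After op 15 (git commit): modified={a.txt, b.txt} staged={none}
Final staged set: {none} -> count=0

Answer: 0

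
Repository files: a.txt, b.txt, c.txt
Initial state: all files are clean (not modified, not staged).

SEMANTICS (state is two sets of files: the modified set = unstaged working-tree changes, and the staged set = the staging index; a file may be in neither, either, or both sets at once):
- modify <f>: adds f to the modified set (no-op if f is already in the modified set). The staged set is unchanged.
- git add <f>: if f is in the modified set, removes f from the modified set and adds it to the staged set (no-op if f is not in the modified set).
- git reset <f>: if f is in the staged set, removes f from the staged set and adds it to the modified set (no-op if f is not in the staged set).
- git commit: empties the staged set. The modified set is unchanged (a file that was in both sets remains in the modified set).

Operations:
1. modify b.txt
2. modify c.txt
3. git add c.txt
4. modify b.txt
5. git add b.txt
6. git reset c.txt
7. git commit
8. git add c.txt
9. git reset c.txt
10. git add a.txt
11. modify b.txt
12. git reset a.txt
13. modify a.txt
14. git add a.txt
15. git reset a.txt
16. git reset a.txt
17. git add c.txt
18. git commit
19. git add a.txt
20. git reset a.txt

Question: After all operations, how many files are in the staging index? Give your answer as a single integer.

After op 1 (modify b.txt): modified={b.txt} staged={none}
After op 2 (modify c.txt): modified={b.txt, c.txt} staged={none}
After op 3 (git add c.txt): modified={b.txt} staged={c.txt}
After op 4 (modify b.txt): modified={b.txt} staged={c.txt}
After op 5 (git add b.txt): modified={none} staged={b.txt, c.txt}
After op 6 (git reset c.txt): modified={c.txt} staged={b.txt}
After op 7 (git commit): modified={c.txt} staged={none}
After op 8 (git add c.txt): modified={none} staged={c.txt}
After op 9 (git reset c.txt): modified={c.txt} staged={none}
After op 10 (git add a.txt): modified={c.txt} staged={none}
After op 11 (modify b.txt): modified={b.txt, c.txt} staged={none}
After op 12 (git reset a.txt): modified={b.txt, c.txt} staged={none}
After op 13 (modify a.txt): modified={a.txt, b.txt, c.txt} staged={none}
After op 14 (git add a.txt): modified={b.txt, c.txt} staged={a.txt}
After op 15 (git reset a.txt): modified={a.txt, b.txt, c.txt} staged={none}
After op 16 (git reset a.txt): modified={a.txt, b.txt, c.txt} staged={none}
After op 17 (git add c.txt): modified={a.txt, b.txt} staged={c.txt}
After op 18 (git commit): modified={a.txt, b.txt} staged={none}
After op 19 (git add a.txt): modified={b.txt} staged={a.txt}
After op 20 (git reset a.txt): modified={a.txt, b.txt} staged={none}
Final staged set: {none} -> count=0

Answer: 0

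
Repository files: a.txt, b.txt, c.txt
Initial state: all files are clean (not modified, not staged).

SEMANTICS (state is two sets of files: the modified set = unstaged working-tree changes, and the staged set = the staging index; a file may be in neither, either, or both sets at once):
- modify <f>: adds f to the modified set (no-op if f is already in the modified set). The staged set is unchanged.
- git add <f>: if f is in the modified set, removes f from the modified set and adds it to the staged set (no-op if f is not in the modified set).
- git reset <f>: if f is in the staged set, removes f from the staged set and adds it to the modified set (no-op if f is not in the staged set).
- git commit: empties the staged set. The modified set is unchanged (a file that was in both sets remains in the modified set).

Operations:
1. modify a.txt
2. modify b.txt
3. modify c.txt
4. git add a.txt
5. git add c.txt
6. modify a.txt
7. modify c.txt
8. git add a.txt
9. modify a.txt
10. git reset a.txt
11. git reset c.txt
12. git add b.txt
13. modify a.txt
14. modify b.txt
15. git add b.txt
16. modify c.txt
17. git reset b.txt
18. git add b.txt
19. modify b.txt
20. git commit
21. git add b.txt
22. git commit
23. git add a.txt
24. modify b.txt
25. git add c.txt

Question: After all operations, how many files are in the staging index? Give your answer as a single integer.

Answer: 2

Derivation:
After op 1 (modify a.txt): modified={a.txt} staged={none}
After op 2 (modify b.txt): modified={a.txt, b.txt} staged={none}
After op 3 (modify c.txt): modified={a.txt, b.txt, c.txt} staged={none}
After op 4 (git add a.txt): modified={b.txt, c.txt} staged={a.txt}
After op 5 (git add c.txt): modified={b.txt} staged={a.txt, c.txt}
After op 6 (modify a.txt): modified={a.txt, b.txt} staged={a.txt, c.txt}
After op 7 (modify c.txt): modified={a.txt, b.txt, c.txt} staged={a.txt, c.txt}
After op 8 (git add a.txt): modified={b.txt, c.txt} staged={a.txt, c.txt}
After op 9 (modify a.txt): modified={a.txt, b.txt, c.txt} staged={a.txt, c.txt}
After op 10 (git reset a.txt): modified={a.txt, b.txt, c.txt} staged={c.txt}
After op 11 (git reset c.txt): modified={a.txt, b.txt, c.txt} staged={none}
After op 12 (git add b.txt): modified={a.txt, c.txt} staged={b.txt}
After op 13 (modify a.txt): modified={a.txt, c.txt} staged={b.txt}
After op 14 (modify b.txt): modified={a.txt, b.txt, c.txt} staged={b.txt}
After op 15 (git add b.txt): modified={a.txt, c.txt} staged={b.txt}
After op 16 (modify c.txt): modified={a.txt, c.txt} staged={b.txt}
After op 17 (git reset b.txt): modified={a.txt, b.txt, c.txt} staged={none}
After op 18 (git add b.txt): modified={a.txt, c.txt} staged={b.txt}
After op 19 (modify b.txt): modified={a.txt, b.txt, c.txt} staged={b.txt}
After op 20 (git commit): modified={a.txt, b.txt, c.txt} staged={none}
After op 21 (git add b.txt): modified={a.txt, c.txt} staged={b.txt}
After op 22 (git commit): modified={a.txt, c.txt} staged={none}
After op 23 (git add a.txt): modified={c.txt} staged={a.txt}
After op 24 (modify b.txt): modified={b.txt, c.txt} staged={a.txt}
After op 25 (git add c.txt): modified={b.txt} staged={a.txt, c.txt}
Final staged set: {a.txt, c.txt} -> count=2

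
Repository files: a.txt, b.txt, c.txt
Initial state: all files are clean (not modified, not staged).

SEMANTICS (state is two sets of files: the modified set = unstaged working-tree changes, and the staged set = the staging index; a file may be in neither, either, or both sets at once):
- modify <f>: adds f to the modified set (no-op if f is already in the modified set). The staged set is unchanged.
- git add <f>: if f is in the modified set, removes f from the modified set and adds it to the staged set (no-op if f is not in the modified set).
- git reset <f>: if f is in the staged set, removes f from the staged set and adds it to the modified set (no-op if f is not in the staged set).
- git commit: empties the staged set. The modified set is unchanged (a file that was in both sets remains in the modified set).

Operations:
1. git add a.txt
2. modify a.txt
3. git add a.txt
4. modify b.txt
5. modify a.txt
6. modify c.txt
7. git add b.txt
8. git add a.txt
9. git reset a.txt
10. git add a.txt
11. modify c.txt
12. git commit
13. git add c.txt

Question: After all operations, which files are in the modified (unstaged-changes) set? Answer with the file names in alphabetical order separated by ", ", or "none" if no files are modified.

After op 1 (git add a.txt): modified={none} staged={none}
After op 2 (modify a.txt): modified={a.txt} staged={none}
After op 3 (git add a.txt): modified={none} staged={a.txt}
After op 4 (modify b.txt): modified={b.txt} staged={a.txt}
After op 5 (modify a.txt): modified={a.txt, b.txt} staged={a.txt}
After op 6 (modify c.txt): modified={a.txt, b.txt, c.txt} staged={a.txt}
After op 7 (git add b.txt): modified={a.txt, c.txt} staged={a.txt, b.txt}
After op 8 (git add a.txt): modified={c.txt} staged={a.txt, b.txt}
After op 9 (git reset a.txt): modified={a.txt, c.txt} staged={b.txt}
After op 10 (git add a.txt): modified={c.txt} staged={a.txt, b.txt}
After op 11 (modify c.txt): modified={c.txt} staged={a.txt, b.txt}
After op 12 (git commit): modified={c.txt} staged={none}
After op 13 (git add c.txt): modified={none} staged={c.txt}

Answer: none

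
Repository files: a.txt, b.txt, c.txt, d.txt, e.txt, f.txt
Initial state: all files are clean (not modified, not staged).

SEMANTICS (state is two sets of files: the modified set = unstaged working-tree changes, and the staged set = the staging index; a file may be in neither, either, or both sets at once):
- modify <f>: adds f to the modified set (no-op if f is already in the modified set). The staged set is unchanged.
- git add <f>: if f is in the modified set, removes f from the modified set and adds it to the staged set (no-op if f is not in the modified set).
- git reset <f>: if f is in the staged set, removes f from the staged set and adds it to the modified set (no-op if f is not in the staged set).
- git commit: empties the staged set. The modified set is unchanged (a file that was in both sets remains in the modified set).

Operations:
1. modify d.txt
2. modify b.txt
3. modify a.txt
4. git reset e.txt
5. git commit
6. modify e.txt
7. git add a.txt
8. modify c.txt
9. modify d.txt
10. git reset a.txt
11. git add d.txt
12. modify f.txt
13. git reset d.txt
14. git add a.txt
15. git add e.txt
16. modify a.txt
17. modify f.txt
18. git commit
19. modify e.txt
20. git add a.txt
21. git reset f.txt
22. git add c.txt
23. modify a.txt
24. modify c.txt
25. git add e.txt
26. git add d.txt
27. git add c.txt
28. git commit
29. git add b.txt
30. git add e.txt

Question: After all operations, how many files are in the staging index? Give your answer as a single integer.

After op 1 (modify d.txt): modified={d.txt} staged={none}
After op 2 (modify b.txt): modified={b.txt, d.txt} staged={none}
After op 3 (modify a.txt): modified={a.txt, b.txt, d.txt} staged={none}
After op 4 (git reset e.txt): modified={a.txt, b.txt, d.txt} staged={none}
After op 5 (git commit): modified={a.txt, b.txt, d.txt} staged={none}
After op 6 (modify e.txt): modified={a.txt, b.txt, d.txt, e.txt} staged={none}
After op 7 (git add a.txt): modified={b.txt, d.txt, e.txt} staged={a.txt}
After op 8 (modify c.txt): modified={b.txt, c.txt, d.txt, e.txt} staged={a.txt}
After op 9 (modify d.txt): modified={b.txt, c.txt, d.txt, e.txt} staged={a.txt}
After op 10 (git reset a.txt): modified={a.txt, b.txt, c.txt, d.txt, e.txt} staged={none}
After op 11 (git add d.txt): modified={a.txt, b.txt, c.txt, e.txt} staged={d.txt}
After op 12 (modify f.txt): modified={a.txt, b.txt, c.txt, e.txt, f.txt} staged={d.txt}
After op 13 (git reset d.txt): modified={a.txt, b.txt, c.txt, d.txt, e.txt, f.txt} staged={none}
After op 14 (git add a.txt): modified={b.txt, c.txt, d.txt, e.txt, f.txt} staged={a.txt}
After op 15 (git add e.txt): modified={b.txt, c.txt, d.txt, f.txt} staged={a.txt, e.txt}
After op 16 (modify a.txt): modified={a.txt, b.txt, c.txt, d.txt, f.txt} staged={a.txt, e.txt}
After op 17 (modify f.txt): modified={a.txt, b.txt, c.txt, d.txt, f.txt} staged={a.txt, e.txt}
After op 18 (git commit): modified={a.txt, b.txt, c.txt, d.txt, f.txt} staged={none}
After op 19 (modify e.txt): modified={a.txt, b.txt, c.txt, d.txt, e.txt, f.txt} staged={none}
After op 20 (git add a.txt): modified={b.txt, c.txt, d.txt, e.txt, f.txt} staged={a.txt}
After op 21 (git reset f.txt): modified={b.txt, c.txt, d.txt, e.txt, f.txt} staged={a.txt}
After op 22 (git add c.txt): modified={b.txt, d.txt, e.txt, f.txt} staged={a.txt, c.txt}
After op 23 (modify a.txt): modified={a.txt, b.txt, d.txt, e.txt, f.txt} staged={a.txt, c.txt}
After op 24 (modify c.txt): modified={a.txt, b.txt, c.txt, d.txt, e.txt, f.txt} staged={a.txt, c.txt}
After op 25 (git add e.txt): modified={a.txt, b.txt, c.txt, d.txt, f.txt} staged={a.txt, c.txt, e.txt}
After op 26 (git add d.txt): modified={a.txt, b.txt, c.txt, f.txt} staged={a.txt, c.txt, d.txt, e.txt}
After op 27 (git add c.txt): modified={a.txt, b.txt, f.txt} staged={a.txt, c.txt, d.txt, e.txt}
After op 28 (git commit): modified={a.txt, b.txt, f.txt} staged={none}
After op 29 (git add b.txt): modified={a.txt, f.txt} staged={b.txt}
After op 30 (git add e.txt): modified={a.txt, f.txt} staged={b.txt}
Final staged set: {b.txt} -> count=1

Answer: 1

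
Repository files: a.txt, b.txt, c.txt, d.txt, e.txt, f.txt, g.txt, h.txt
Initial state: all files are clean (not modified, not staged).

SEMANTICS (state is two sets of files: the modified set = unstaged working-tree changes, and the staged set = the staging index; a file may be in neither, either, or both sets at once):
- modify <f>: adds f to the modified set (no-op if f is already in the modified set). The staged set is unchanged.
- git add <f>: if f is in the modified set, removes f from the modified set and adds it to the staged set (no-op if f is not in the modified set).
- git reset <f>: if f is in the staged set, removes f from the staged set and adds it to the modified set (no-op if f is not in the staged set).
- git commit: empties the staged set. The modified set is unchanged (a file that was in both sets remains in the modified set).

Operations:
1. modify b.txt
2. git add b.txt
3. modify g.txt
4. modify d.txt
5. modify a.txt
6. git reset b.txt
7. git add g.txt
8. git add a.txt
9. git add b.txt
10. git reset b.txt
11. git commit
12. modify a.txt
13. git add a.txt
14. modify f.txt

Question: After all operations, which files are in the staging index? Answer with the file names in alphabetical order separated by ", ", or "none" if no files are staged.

Answer: a.txt

Derivation:
After op 1 (modify b.txt): modified={b.txt} staged={none}
After op 2 (git add b.txt): modified={none} staged={b.txt}
After op 3 (modify g.txt): modified={g.txt} staged={b.txt}
After op 4 (modify d.txt): modified={d.txt, g.txt} staged={b.txt}
After op 5 (modify a.txt): modified={a.txt, d.txt, g.txt} staged={b.txt}
After op 6 (git reset b.txt): modified={a.txt, b.txt, d.txt, g.txt} staged={none}
After op 7 (git add g.txt): modified={a.txt, b.txt, d.txt} staged={g.txt}
After op 8 (git add a.txt): modified={b.txt, d.txt} staged={a.txt, g.txt}
After op 9 (git add b.txt): modified={d.txt} staged={a.txt, b.txt, g.txt}
After op 10 (git reset b.txt): modified={b.txt, d.txt} staged={a.txt, g.txt}
After op 11 (git commit): modified={b.txt, d.txt} staged={none}
After op 12 (modify a.txt): modified={a.txt, b.txt, d.txt} staged={none}
After op 13 (git add a.txt): modified={b.txt, d.txt} staged={a.txt}
After op 14 (modify f.txt): modified={b.txt, d.txt, f.txt} staged={a.txt}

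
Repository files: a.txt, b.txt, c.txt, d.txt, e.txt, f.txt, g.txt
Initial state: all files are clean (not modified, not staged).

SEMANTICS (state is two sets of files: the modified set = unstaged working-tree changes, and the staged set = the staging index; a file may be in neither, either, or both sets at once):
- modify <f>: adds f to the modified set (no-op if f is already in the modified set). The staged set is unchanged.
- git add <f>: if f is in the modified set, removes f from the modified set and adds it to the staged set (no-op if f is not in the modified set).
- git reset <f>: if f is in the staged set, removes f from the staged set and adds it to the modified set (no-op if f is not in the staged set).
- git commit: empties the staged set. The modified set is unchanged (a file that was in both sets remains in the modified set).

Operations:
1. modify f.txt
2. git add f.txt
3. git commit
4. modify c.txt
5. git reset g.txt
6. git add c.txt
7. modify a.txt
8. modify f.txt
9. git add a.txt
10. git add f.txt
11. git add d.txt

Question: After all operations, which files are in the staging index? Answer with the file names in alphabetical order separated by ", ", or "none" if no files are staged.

After op 1 (modify f.txt): modified={f.txt} staged={none}
After op 2 (git add f.txt): modified={none} staged={f.txt}
After op 3 (git commit): modified={none} staged={none}
After op 4 (modify c.txt): modified={c.txt} staged={none}
After op 5 (git reset g.txt): modified={c.txt} staged={none}
After op 6 (git add c.txt): modified={none} staged={c.txt}
After op 7 (modify a.txt): modified={a.txt} staged={c.txt}
After op 8 (modify f.txt): modified={a.txt, f.txt} staged={c.txt}
After op 9 (git add a.txt): modified={f.txt} staged={a.txt, c.txt}
After op 10 (git add f.txt): modified={none} staged={a.txt, c.txt, f.txt}
After op 11 (git add d.txt): modified={none} staged={a.txt, c.txt, f.txt}

Answer: a.txt, c.txt, f.txt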